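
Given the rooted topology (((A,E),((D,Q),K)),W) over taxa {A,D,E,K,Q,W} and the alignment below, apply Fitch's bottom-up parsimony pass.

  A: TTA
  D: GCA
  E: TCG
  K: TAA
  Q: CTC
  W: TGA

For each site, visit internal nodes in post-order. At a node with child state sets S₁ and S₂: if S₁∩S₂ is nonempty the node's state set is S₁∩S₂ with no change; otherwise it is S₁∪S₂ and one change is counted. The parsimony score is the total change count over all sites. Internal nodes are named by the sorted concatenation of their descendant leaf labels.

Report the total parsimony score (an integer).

8

[col 0] AE: children A:{T}, E:{T} ∩→ {T}; cost 0
[col 0] DQ: children D:{G}, Q:{C} ∪→ {C,G}; cost 1
[col 0] DKQ: children DQ:{C,G}, K:{T} ∪→ {C,G,T}; cost 1
[col 0] ADEKQ: children AE:{T}, DKQ:{C,G,T} ∩→ {T}; cost 0
[col 0] ADEKQW: children ADEKQ:{T}, W:{T} ∩→ {T}; cost 0
[col 1] AE: children A:{T}, E:{C} ∪→ {C,T}; cost 1
[col 1] DQ: children D:{C}, Q:{T} ∪→ {C,T}; cost 1
[col 1] DKQ: children DQ:{C,T}, K:{A} ∪→ {A,C,T}; cost 1
[col 1] ADEKQ: children AE:{C,T}, DKQ:{A,C,T} ∩→ {C,T}; cost 0
[col 1] ADEKQW: children ADEKQ:{C,T}, W:{G} ∪→ {C,G,T}; cost 1
[col 2] AE: children A:{A}, E:{G} ∪→ {A,G}; cost 1
[col 2] DQ: children D:{A}, Q:{C} ∪→ {A,C}; cost 1
[col 2] DKQ: children DQ:{A,C}, K:{A} ∩→ {A}; cost 0
[col 2] ADEKQ: children AE:{A,G}, DKQ:{A} ∩→ {A}; cost 0
[col 2] ADEKQW: children ADEKQ:{A}, W:{A} ∩→ {A}; cost 0
per-site changes: [2, 4, 2]; total = 8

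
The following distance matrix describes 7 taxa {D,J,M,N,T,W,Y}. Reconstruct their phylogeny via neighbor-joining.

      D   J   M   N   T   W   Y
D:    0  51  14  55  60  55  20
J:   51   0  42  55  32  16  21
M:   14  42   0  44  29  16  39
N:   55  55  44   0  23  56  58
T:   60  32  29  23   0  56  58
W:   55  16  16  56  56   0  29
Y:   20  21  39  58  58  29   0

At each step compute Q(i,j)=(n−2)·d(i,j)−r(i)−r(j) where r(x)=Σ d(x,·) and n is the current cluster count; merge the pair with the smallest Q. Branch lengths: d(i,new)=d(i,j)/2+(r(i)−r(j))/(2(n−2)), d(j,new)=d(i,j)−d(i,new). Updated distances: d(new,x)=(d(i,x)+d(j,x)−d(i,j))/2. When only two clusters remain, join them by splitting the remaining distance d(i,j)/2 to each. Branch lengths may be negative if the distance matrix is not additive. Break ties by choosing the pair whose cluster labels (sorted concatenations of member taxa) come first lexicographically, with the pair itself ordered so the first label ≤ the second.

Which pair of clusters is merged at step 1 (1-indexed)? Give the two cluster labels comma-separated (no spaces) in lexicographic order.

1. join N+T (d=23, Q=-434) ⇒ NT; edges |N|=74/5, |T|=41/5
  updated: d(D,NT)=46, d(J,NT)=32, d(M,NT)=25, d(NT,W)=89/2, d(NT,Y)=93/2
2. join D+M (d=14, Q=-266) ⇒ DM; edges |D|=53/4, |M|=3/4
  updated: d(DM,J)=79/2, d(DM,NT)=57/2, d(DM,W)=57/2, d(DM,Y)=45/2
3. join DM+NT (d=57/2, Q=-185) ⇒ DMNT; edges |DM|=53/6, |NT|=59/3
  updated: d(DMNT,J)=43/2, d(DMNT,W)=89/4, d(DMNT,Y)=81/4
4. join DMNT+Y (d=81/4, Q=-375/4) ⇒ DMNTY; edges |DMNT|=137/16, |Y|=187/16
  updated: d(DMNTY,J)=89/8, d(DMNTY,W)=31/2
5. join DMNTY+J (d=89/8, Q=-341/8) ⇒ DJMNTY; edges |DMNTY|=85/16, |J|=93/16
  updated: d(DJMNTY,W)=163/16
6. join DJMNTY+W (d=163/16) ⇒ DJMNTWY; edges |DJMNTY|=163/32, |W|=163/32
final tree: (((((D:53/4,M:3/4):53/6,(N:74/5,T:41/5):59/3):137/16,Y:187/16):85/16,J:93/16):163/32,W:163/32)
total length: 1713/16

N,T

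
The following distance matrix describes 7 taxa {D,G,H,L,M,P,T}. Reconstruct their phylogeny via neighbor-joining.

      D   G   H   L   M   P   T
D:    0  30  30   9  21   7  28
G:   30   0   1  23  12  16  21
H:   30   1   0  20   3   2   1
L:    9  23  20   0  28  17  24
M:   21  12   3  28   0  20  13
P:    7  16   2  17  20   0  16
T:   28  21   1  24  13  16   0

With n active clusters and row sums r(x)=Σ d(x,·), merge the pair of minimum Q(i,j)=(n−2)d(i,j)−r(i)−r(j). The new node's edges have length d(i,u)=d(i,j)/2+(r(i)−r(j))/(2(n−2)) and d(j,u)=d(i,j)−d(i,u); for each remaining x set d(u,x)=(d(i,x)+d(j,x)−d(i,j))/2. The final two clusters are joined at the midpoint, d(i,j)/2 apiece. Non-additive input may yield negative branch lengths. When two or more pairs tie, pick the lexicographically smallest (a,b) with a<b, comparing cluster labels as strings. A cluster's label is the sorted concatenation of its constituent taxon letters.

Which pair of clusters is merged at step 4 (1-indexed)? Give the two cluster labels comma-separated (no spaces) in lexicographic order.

DLP,G

iteration 1: select D,L (d=9, Q=-201); attach at lengths (49/10, 41/10); label the merged cluster DL
  updated: d(DL,G)=22, d(DL,H)=41/2, d(DL,M)=20, d(DL,P)=15/2, d(DL,T)=43/2
iteration 2: select DL,P (d=15/2, Q=-123); attach at lengths (15/2, 0); label the merged cluster DLP
  updated: d(DLP,G)=61/4, d(DLP,H)=15/2, d(DLP,M)=65/4, d(DLP,T)=15
iteration 3: select H,T (d=1, Q=-119/2); attach at lengths (-23/4, 27/4); label the merged cluster HT
  updated: d(DLP,HT)=43/4, d(G,HT)=21/2, d(HT,M)=15/2
iteration 4: select DLP,G (d=61/4, Q=-99/2); attach at lengths (35/4, 13/2); label the merged cluster DGLP
  updated: d(DGLP,HT)=3, d(DGLP,M)=13/2
iteration 5: select DGLP,HT (d=3, Q=-17); attach at lengths (1, 2); label the merged cluster DGHLPT
  updated: d(DGHLPT,M)=11/2
iteration 6: select DGHLPT,M (d=11/2); attach at lengths (11/4, 11/4); label the merged cluster DGHLMPT
final tree: (((((D:49/10,L:41/10):15/2,P:0):35/4,G:13/2):1,(H:-23/4,T:27/4):2):11/4,M:11/4)
total length: 165/4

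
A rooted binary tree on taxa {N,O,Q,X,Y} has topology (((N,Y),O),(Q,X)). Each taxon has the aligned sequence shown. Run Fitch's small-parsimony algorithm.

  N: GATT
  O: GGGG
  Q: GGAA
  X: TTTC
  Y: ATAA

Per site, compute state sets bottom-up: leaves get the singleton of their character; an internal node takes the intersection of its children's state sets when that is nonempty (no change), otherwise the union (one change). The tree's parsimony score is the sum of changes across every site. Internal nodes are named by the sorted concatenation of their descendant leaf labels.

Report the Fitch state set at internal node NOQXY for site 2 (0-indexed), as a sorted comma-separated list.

site 0, node NY: N={G} ∪ Y={A} → {A,G} (+1)
site 0, node NOY: NY={A,G} ∩ O={G} → {G} (+0)
site 0, node QX: Q={G} ∪ X={T} → {G,T} (+1)
site 0, node NOQXY: NOY={G} ∩ QX={G,T} → {G} (+0)
site 1, node NY: N={A} ∪ Y={T} → {A,T} (+1)
site 1, node NOY: NY={A,T} ∪ O={G} → {A,G,T} (+1)
site 1, node QX: Q={G} ∪ X={T} → {G,T} (+1)
site 1, node NOQXY: NOY={A,G,T} ∩ QX={G,T} → {G,T} (+0)
site 2, node NY: N={T} ∪ Y={A} → {A,T} (+1)
site 2, node NOY: NY={A,T} ∪ O={G} → {A,G,T} (+1)
site 2, node QX: Q={A} ∪ X={T} → {A,T} (+1)
site 2, node NOQXY: NOY={A,G,T} ∩ QX={A,T} → {A,T} (+0)
site 3, node NY: N={T} ∪ Y={A} → {A,T} (+1)
site 3, node NOY: NY={A,T} ∪ O={G} → {A,G,T} (+1)
site 3, node QX: Q={A} ∪ X={C} → {A,C} (+1)
site 3, node NOQXY: NOY={A,G,T} ∩ QX={A,C} → {A} (+0)
per-site changes: [2, 3, 3, 3]; total = 11

A,T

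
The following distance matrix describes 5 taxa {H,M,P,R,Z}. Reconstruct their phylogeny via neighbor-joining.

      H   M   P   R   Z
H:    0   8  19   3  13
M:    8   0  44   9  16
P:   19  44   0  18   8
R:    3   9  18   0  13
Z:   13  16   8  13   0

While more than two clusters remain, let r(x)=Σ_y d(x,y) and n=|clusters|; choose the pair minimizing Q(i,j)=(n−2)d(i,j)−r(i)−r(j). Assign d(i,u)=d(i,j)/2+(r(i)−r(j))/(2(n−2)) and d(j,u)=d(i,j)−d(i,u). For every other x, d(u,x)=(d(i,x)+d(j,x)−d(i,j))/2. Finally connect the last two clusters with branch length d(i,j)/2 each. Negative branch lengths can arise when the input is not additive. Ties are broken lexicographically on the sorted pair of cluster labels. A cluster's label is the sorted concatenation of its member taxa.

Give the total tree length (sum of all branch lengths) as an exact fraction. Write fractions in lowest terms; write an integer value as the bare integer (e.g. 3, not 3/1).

121/4

iteration 1: select P,Z (d=8, Q=-115); attach at lengths (21/2, -5/2); label the merged cluster PZ
  updated: d(H,PZ)=12, d(M,PZ)=26, d(PZ,R)=23/2
iteration 2: select H,M (d=8, Q=-50); attach at lengths (-1, 9); label the merged cluster HM
  updated: d(HM,PZ)=15, d(HM,R)=2
iteration 3: select HM,PZ (d=15, Q=-57/2); attach at lengths (11/4, 49/4); label the merged cluster HMPZ
  updated: d(HMPZ,R)=-3/4
iteration 4: select HMPZ,R (d=-3/4); attach at lengths (-3/8, -3/8); label the merged cluster HMPRZ
final tree: (((H:-1,M:9):11/4,(P:21/2,Z:-5/2):49/4):-3/8,R:-3/8)
total length: 121/4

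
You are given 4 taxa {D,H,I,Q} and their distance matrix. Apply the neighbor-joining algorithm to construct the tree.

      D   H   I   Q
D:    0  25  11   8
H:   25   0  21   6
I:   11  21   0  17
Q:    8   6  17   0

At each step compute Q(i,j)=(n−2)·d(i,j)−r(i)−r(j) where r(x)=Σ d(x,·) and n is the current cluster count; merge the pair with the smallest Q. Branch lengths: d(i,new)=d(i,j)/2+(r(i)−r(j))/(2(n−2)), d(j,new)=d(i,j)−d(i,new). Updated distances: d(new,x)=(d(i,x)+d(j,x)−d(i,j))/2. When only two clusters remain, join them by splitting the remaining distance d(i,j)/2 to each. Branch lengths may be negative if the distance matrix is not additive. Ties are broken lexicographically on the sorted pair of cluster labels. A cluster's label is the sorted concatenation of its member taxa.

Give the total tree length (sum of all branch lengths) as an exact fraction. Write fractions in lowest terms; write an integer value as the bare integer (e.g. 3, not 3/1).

1. join D+I (d=11, Q=-71) ⇒ DI; edges |D|=17/4, |I|=27/4
  updated: d(DI,H)=35/2, d(DI,Q)=7
2. join DI+H (d=35/2, Q=-61/2) ⇒ DHI; edges |DI|=37/4, |H|=33/4
  updated: d(DHI,Q)=-9/4
3. join DHI+Q (d=-9/4) ⇒ DHIQ; edges |DHI|=-9/8, |Q|=-9/8
final tree: (((D:17/4,I:27/4):37/4,H:33/4):-9/8,Q:-9/8)
total length: 105/4

105/4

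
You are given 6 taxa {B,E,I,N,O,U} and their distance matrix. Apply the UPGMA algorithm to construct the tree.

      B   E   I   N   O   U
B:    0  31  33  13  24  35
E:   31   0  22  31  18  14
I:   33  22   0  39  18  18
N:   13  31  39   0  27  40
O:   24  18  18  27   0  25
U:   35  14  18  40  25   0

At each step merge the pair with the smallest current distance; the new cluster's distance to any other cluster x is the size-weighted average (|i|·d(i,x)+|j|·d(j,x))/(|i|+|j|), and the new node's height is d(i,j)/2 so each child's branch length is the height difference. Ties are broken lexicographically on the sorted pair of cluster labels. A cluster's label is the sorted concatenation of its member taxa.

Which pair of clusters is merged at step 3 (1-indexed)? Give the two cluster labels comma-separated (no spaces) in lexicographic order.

iteration 1: select B,N (d=13); attach at lengths (13/2, 13/2); label the merged cluster BN
  updated: d(BN,E)=31, d(BN,I)=36, d(BN,O)=51/2, d(BN,U)=75/2
iteration 2: select E,U (d=14); attach at lengths (7, 7); label the merged cluster EU
  updated: d(BN,EU)=137/4, d(EU,I)=20, d(EU,O)=43/2
iteration 3: select I,O (d=18); attach at lengths (9, 9); label the merged cluster IO
  updated: d(BN,IO)=123/4, d(EU,IO)=83/4
iteration 4: select EU,IO (d=83/4); attach at lengths (27/8, 11/8); label the merged cluster EIOU
  updated: d(BN,EIOU)=65/2
iteration 5: select BN,EIOU (d=65/2); attach at lengths (39/4, 47/8); label the merged cluster BEINOU
final tree: ((B:13/2,N:13/2):39/4,((E:7,U:7):27/8,(I:9,O:9):11/8):47/8)
total length: 523/8

I,O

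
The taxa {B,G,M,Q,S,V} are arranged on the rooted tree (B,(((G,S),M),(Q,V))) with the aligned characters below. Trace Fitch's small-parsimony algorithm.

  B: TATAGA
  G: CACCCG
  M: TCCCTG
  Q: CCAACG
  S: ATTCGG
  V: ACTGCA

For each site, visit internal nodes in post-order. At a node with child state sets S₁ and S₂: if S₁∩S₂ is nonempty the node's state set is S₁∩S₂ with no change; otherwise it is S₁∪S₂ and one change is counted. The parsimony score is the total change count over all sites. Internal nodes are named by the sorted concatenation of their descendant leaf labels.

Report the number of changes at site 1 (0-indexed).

3

site 0, node GS: G={C} ∪ S={A} → {A,C} (+1)
site 0, node GMS: GS={A,C} ∪ M={T} → {A,C,T} (+1)
site 0, node QV: Q={C} ∪ V={A} → {A,C} (+1)
site 0, node GMQSV: GMS={A,C,T} ∩ QV={A,C} → {A,C} (+0)
site 0, node BGMQSV: B={T} ∪ GMQSV={A,C} → {A,C,T} (+1)
site 1, node GS: G={A} ∪ S={T} → {A,T} (+1)
site 1, node GMS: GS={A,T} ∪ M={C} → {A,C,T} (+1)
site 1, node QV: Q={C} ∩ V={C} → {C} (+0)
site 1, node GMQSV: GMS={A,C,T} ∩ QV={C} → {C} (+0)
site 1, node BGMQSV: B={A} ∪ GMQSV={C} → {A,C} (+1)
site 2, node GS: G={C} ∪ S={T} → {C,T} (+1)
site 2, node GMS: GS={C,T} ∩ M={C} → {C} (+0)
site 2, node QV: Q={A} ∪ V={T} → {A,T} (+1)
site 2, node GMQSV: GMS={C} ∪ QV={A,T} → {A,C,T} (+1)
site 2, node BGMQSV: B={T} ∩ GMQSV={A,C,T} → {T} (+0)
site 3, node GS: G={C} ∩ S={C} → {C} (+0)
site 3, node GMS: GS={C} ∩ M={C} → {C} (+0)
site 3, node QV: Q={A} ∪ V={G} → {A,G} (+1)
site 3, node GMQSV: GMS={C} ∪ QV={A,G} → {A,C,G} (+1)
site 3, node BGMQSV: B={A} ∩ GMQSV={A,C,G} → {A} (+0)
site 4, node GS: G={C} ∪ S={G} → {C,G} (+1)
site 4, node GMS: GS={C,G} ∪ M={T} → {C,G,T} (+1)
site 4, node QV: Q={C} ∩ V={C} → {C} (+0)
site 4, node GMQSV: GMS={C,G,T} ∩ QV={C} → {C} (+0)
site 4, node BGMQSV: B={G} ∪ GMQSV={C} → {C,G} (+1)
site 5, node GS: G={G} ∩ S={G} → {G} (+0)
site 5, node GMS: GS={G} ∩ M={G} → {G} (+0)
site 5, node QV: Q={G} ∪ V={A} → {A,G} (+1)
site 5, node GMQSV: GMS={G} ∩ QV={A,G} → {G} (+0)
site 5, node BGMQSV: B={A} ∪ GMQSV={G} → {A,G} (+1)
per-site changes: [4, 3, 3, 2, 3, 2]; total = 17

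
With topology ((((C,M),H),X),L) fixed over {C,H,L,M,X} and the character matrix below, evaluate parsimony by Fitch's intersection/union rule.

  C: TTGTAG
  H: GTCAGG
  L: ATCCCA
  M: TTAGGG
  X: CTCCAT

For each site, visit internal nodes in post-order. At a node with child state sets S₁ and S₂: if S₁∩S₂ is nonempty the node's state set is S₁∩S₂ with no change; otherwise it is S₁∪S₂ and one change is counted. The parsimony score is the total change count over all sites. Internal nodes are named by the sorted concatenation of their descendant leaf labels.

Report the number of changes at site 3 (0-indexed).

3

site 0, node CM: C={T} ∩ M={T} → {T} (+0)
site 0, node CHM: CM={T} ∪ H={G} → {G,T} (+1)
site 0, node CHMX: CHM={G,T} ∪ X={C} → {C,G,T} (+1)
site 0, node CHLMX: CHMX={C,G,T} ∪ L={A} → {A,C,G,T} (+1)
site 1, node CM: C={T} ∩ M={T} → {T} (+0)
site 1, node CHM: CM={T} ∩ H={T} → {T} (+0)
site 1, node CHMX: CHM={T} ∩ X={T} → {T} (+0)
site 1, node CHLMX: CHMX={T} ∩ L={T} → {T} (+0)
site 2, node CM: C={G} ∪ M={A} → {A,G} (+1)
site 2, node CHM: CM={A,G} ∪ H={C} → {A,C,G} (+1)
site 2, node CHMX: CHM={A,C,G} ∩ X={C} → {C} (+0)
site 2, node CHLMX: CHMX={C} ∩ L={C} → {C} (+0)
site 3, node CM: C={T} ∪ M={G} → {G,T} (+1)
site 3, node CHM: CM={G,T} ∪ H={A} → {A,G,T} (+1)
site 3, node CHMX: CHM={A,G,T} ∪ X={C} → {A,C,G,T} (+1)
site 3, node CHLMX: CHMX={A,C,G,T} ∩ L={C} → {C} (+0)
site 4, node CM: C={A} ∪ M={G} → {A,G} (+1)
site 4, node CHM: CM={A,G} ∩ H={G} → {G} (+0)
site 4, node CHMX: CHM={G} ∪ X={A} → {A,G} (+1)
site 4, node CHLMX: CHMX={A,G} ∪ L={C} → {A,C,G} (+1)
site 5, node CM: C={G} ∩ M={G} → {G} (+0)
site 5, node CHM: CM={G} ∩ H={G} → {G} (+0)
site 5, node CHMX: CHM={G} ∪ X={T} → {G,T} (+1)
site 5, node CHLMX: CHMX={G,T} ∪ L={A} → {A,G,T} (+1)
per-site changes: [3, 0, 2, 3, 3, 2]; total = 13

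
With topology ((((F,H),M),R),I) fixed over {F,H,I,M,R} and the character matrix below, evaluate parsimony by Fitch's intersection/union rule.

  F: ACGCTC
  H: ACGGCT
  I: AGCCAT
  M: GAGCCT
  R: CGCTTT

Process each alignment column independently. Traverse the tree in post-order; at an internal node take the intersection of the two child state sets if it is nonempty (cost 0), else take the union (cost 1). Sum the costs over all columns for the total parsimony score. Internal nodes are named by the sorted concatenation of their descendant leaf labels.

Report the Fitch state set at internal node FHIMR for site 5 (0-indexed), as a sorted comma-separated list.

site 0, node FH: F={A} ∩ H={A} → {A} (+0)
site 0, node FHM: FH={A} ∪ M={G} → {A,G} (+1)
site 0, node FHMR: FHM={A,G} ∪ R={C} → {A,C,G} (+1)
site 0, node FHIMR: FHMR={A,C,G} ∩ I={A} → {A} (+0)
site 1, node FH: F={C} ∩ H={C} → {C} (+0)
site 1, node FHM: FH={C} ∪ M={A} → {A,C} (+1)
site 1, node FHMR: FHM={A,C} ∪ R={G} → {A,C,G} (+1)
site 1, node FHIMR: FHMR={A,C,G} ∩ I={G} → {G} (+0)
site 2, node FH: F={G} ∩ H={G} → {G} (+0)
site 2, node FHM: FH={G} ∩ M={G} → {G} (+0)
site 2, node FHMR: FHM={G} ∪ R={C} → {C,G} (+1)
site 2, node FHIMR: FHMR={C,G} ∩ I={C} → {C} (+0)
site 3, node FH: F={C} ∪ H={G} → {C,G} (+1)
site 3, node FHM: FH={C,G} ∩ M={C} → {C} (+0)
site 3, node FHMR: FHM={C} ∪ R={T} → {C,T} (+1)
site 3, node FHIMR: FHMR={C,T} ∩ I={C} → {C} (+0)
site 4, node FH: F={T} ∪ H={C} → {C,T} (+1)
site 4, node FHM: FH={C,T} ∩ M={C} → {C} (+0)
site 4, node FHMR: FHM={C} ∪ R={T} → {C,T} (+1)
site 4, node FHIMR: FHMR={C,T} ∪ I={A} → {A,C,T} (+1)
site 5, node FH: F={C} ∪ H={T} → {C,T} (+1)
site 5, node FHM: FH={C,T} ∩ M={T} → {T} (+0)
site 5, node FHMR: FHM={T} ∩ R={T} → {T} (+0)
site 5, node FHIMR: FHMR={T} ∩ I={T} → {T} (+0)
per-site changes: [2, 2, 1, 2, 3, 1]; total = 11

T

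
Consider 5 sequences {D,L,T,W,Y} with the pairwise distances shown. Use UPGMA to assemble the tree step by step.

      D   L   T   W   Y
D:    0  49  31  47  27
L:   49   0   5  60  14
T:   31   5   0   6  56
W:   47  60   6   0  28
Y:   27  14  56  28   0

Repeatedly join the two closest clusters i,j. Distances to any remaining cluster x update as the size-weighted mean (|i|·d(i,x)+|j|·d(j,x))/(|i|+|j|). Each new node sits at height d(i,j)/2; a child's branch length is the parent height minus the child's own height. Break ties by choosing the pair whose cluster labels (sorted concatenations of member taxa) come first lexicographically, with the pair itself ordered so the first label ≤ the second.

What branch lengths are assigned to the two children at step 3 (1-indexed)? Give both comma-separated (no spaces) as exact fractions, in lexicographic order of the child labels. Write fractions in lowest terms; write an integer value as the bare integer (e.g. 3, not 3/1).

14,33/2

step 1: merge (L,T) at d=5; branch lengths L→5/2, T→5/2; new cluster LT
  updated: d(D,LT)=40, d(LT,W)=33, d(LT,Y)=35
step 2: merge (D,Y) at d=27; branch lengths D→27/2, Y→27/2; new cluster DY
  updated: d(DY,LT)=75/2, d(DY,W)=75/2
step 3: merge (LT,W) at d=33; branch lengths LT→14, W→33/2; new cluster LTW
  updated: d(DY,LTW)=75/2
step 4: merge (DY,LTW) at d=75/2; branch lengths DY→21/4, LTW→9/4; new cluster DLTWY
final tree: ((D:27/2,Y:27/2):21/4,((L:5/2,T:5/2):14,W:33/2):9/4)
total length: 70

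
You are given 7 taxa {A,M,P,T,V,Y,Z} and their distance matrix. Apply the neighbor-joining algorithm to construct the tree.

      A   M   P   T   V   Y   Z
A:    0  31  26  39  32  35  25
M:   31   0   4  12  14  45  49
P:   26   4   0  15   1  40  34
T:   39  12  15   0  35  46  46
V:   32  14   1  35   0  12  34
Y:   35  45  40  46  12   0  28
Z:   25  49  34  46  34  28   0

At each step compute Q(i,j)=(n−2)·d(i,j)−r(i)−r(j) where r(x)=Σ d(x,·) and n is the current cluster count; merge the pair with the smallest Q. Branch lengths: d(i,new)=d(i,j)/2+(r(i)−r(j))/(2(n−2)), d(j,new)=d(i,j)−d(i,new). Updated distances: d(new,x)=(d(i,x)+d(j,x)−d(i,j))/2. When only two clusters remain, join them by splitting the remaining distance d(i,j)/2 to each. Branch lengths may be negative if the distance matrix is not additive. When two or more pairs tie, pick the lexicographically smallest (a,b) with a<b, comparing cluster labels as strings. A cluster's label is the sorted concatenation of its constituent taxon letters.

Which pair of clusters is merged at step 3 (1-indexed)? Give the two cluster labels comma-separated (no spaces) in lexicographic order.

1. join M+T (d=12, Q=-288) ⇒ MT; edges |M|=11/5, |T|=49/5
  updated: d(A,MT)=29, d(MT,P)=7/2, d(MT,V)=37/2, d(MT,Y)=79/2, d(MT,Z)=83/2
2. join MT+P (d=7/2, Q=-445/2) ⇒ MPT; edges |MT|=83/16, |P|=-27/16
  updated: d(A,MPT)=103/4, d(MPT,V)=8, d(MPT,Y)=38, d(MPT,Z)=36
3. join MPT+V (d=8, Q=-679/4) ⇒ MPTV; edges |MPT|=61/8, |V|=3/8
  updated: d(A,MPTV)=199/8, d(MPTV,Y)=21, d(MPTV,Z)=31
4. join A+Z (d=25, Q=-951/8) ⇒ AZ; edges |A|=407/32, |Z|=393/32
  updated: d(AZ,MPTV)=247/16, d(AZ,Y)=19
5. join AZ+MPTV (d=247/16, Q=-887/16) ⇒ AMPTVZ; edges |AZ|=215/32, |MPTV|=279/32
  updated: d(AMPTVZ,Y)=393/32
6. join AMPTVZ+Y (d=393/32) ⇒ AMPTVYZ; edges |AMPTVZ|=393/64, |Y|=393/64
final tree: (((A:407/32,Z:393/32):215/32,(((M:11/5,T:49/5):83/16,P:-27/16):61/8,V:3/8):279/32):393/64,Y:393/64)
total length: 2439/32

MPT,V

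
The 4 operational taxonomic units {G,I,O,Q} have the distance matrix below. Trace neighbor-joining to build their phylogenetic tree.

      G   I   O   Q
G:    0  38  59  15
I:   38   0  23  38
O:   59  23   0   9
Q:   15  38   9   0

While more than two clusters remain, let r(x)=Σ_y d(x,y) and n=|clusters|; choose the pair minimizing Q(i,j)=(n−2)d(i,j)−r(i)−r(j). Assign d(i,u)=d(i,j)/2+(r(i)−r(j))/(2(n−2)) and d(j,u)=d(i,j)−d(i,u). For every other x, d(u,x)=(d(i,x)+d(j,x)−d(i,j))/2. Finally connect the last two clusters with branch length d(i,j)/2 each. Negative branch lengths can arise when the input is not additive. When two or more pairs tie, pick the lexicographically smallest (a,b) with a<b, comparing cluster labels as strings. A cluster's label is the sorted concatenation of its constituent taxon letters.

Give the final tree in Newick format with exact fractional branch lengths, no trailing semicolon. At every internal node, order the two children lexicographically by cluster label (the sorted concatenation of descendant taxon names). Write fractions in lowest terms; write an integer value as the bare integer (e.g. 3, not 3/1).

(((G:20,Q:-5):17,I:27/2):19/4,O:19/4)

1. join G+Q (d=15, Q=-144) ⇒ GQ; edges |G|=20, |Q|=-5
  updated: d(GQ,I)=61/2, d(GQ,O)=53/2
2. join GQ+I (d=61/2, Q=-80) ⇒ GIQ; edges |GQ|=17, |I|=27/2
  updated: d(GIQ,O)=19/2
3. join GIQ+O (d=19/2) ⇒ GIOQ; edges |GIQ|=19/4, |O|=19/4
final tree: (((G:20,Q:-5):17,I:27/2):19/4,O:19/4)
total length: 55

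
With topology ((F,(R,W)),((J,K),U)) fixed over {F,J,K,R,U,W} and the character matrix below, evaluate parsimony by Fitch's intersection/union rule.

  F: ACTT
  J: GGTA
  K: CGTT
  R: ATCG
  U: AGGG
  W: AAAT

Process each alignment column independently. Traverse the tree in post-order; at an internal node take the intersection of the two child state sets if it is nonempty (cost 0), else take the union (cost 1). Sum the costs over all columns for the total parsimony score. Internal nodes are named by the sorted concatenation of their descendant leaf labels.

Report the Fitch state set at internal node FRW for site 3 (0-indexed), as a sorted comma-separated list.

[col 0] RW: children R:{A}, W:{A} ∩→ {A}; cost 0
[col 0] FRW: children F:{A}, RW:{A} ∩→ {A}; cost 0
[col 0] JK: children J:{G}, K:{C} ∪→ {C,G}; cost 1
[col 0] JKU: children JK:{C,G}, U:{A} ∪→ {A,C,G}; cost 1
[col 0] FJKRUW: children FRW:{A}, JKU:{A,C,G} ∩→ {A}; cost 0
[col 1] RW: children R:{T}, W:{A} ∪→ {A,T}; cost 1
[col 1] FRW: children F:{C}, RW:{A,T} ∪→ {A,C,T}; cost 1
[col 1] JK: children J:{G}, K:{G} ∩→ {G}; cost 0
[col 1] JKU: children JK:{G}, U:{G} ∩→ {G}; cost 0
[col 1] FJKRUW: children FRW:{A,C,T}, JKU:{G} ∪→ {A,C,G,T}; cost 1
[col 2] RW: children R:{C}, W:{A} ∪→ {A,C}; cost 1
[col 2] FRW: children F:{T}, RW:{A,C} ∪→ {A,C,T}; cost 1
[col 2] JK: children J:{T}, K:{T} ∩→ {T}; cost 0
[col 2] JKU: children JK:{T}, U:{G} ∪→ {G,T}; cost 1
[col 2] FJKRUW: children FRW:{A,C,T}, JKU:{G,T} ∩→ {T}; cost 0
[col 3] RW: children R:{G}, W:{T} ∪→ {G,T}; cost 1
[col 3] FRW: children F:{T}, RW:{G,T} ∩→ {T}; cost 0
[col 3] JK: children J:{A}, K:{T} ∪→ {A,T}; cost 1
[col 3] JKU: children JK:{A,T}, U:{G} ∪→ {A,G,T}; cost 1
[col 3] FJKRUW: children FRW:{T}, JKU:{A,G,T} ∩→ {T}; cost 0
per-site changes: [2, 3, 3, 3]; total = 11

T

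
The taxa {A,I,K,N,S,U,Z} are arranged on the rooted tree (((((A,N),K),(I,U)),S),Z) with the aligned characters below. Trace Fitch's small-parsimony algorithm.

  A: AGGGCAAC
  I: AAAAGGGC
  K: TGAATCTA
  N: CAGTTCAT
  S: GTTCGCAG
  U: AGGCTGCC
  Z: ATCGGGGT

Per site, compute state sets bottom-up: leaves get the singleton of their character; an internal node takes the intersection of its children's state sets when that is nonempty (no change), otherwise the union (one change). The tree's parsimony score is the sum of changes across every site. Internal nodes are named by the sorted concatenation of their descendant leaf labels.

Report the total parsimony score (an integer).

29

AN@0: {A} ∪ {C} = {A,C} (union, +1)
AKN@0: {A,C} ∪ {T} = {A,C,T} (union, +1)
IU@0: {A} ∩ {A} = {A} (intersection, +0)
AIKNU@0: {A,C,T} ∩ {A} = {A} (intersection, +0)
AIKNSU@0: {A} ∪ {G} = {A,G} (union, +1)
AIKNSUZ@0: {A,G} ∩ {A} = {A} (intersection, +0)
AN@1: {G} ∪ {A} = {A,G} (union, +1)
AKN@1: {A,G} ∩ {G} = {G} (intersection, +0)
IU@1: {A} ∪ {G} = {A,G} (union, +1)
AIKNU@1: {G} ∩ {A,G} = {G} (intersection, +0)
AIKNSU@1: {G} ∪ {T} = {G,T} (union, +1)
AIKNSUZ@1: {G,T} ∩ {T} = {T} (intersection, +0)
AN@2: {G} ∩ {G} = {G} (intersection, +0)
AKN@2: {G} ∪ {A} = {A,G} (union, +1)
IU@2: {A} ∪ {G} = {A,G} (union, +1)
AIKNU@2: {A,G} ∩ {A,G} = {A,G} (intersection, +0)
AIKNSU@2: {A,G} ∪ {T} = {A,G,T} (union, +1)
AIKNSUZ@2: {A,G,T} ∪ {C} = {A,C,G,T} (union, +1)
AN@3: {G} ∪ {T} = {G,T} (union, +1)
AKN@3: {G,T} ∪ {A} = {A,G,T} (union, +1)
IU@3: {A} ∪ {C} = {A,C} (union, +1)
AIKNU@3: {A,G,T} ∩ {A,C} = {A} (intersection, +0)
AIKNSU@3: {A} ∪ {C} = {A,C} (union, +1)
AIKNSUZ@3: {A,C} ∪ {G} = {A,C,G} (union, +1)
AN@4: {C} ∪ {T} = {C,T} (union, +1)
AKN@4: {C,T} ∩ {T} = {T} (intersection, +0)
IU@4: {G} ∪ {T} = {G,T} (union, +1)
AIKNU@4: {T} ∩ {G,T} = {T} (intersection, +0)
AIKNSU@4: {T} ∪ {G} = {G,T} (union, +1)
AIKNSUZ@4: {G,T} ∩ {G} = {G} (intersection, +0)
AN@5: {A} ∪ {C} = {A,C} (union, +1)
AKN@5: {A,C} ∩ {C} = {C} (intersection, +0)
IU@5: {G} ∩ {G} = {G} (intersection, +0)
AIKNU@5: {C} ∪ {G} = {C,G} (union, +1)
AIKNSU@5: {C,G} ∩ {C} = {C} (intersection, +0)
AIKNSUZ@5: {C} ∪ {G} = {C,G} (union, +1)
AN@6: {A} ∩ {A} = {A} (intersection, +0)
AKN@6: {A} ∪ {T} = {A,T} (union, +1)
IU@6: {G} ∪ {C} = {C,G} (union, +1)
AIKNU@6: {A,T} ∪ {C,G} = {A,C,G,T} (union, +1)
AIKNSU@6: {A,C,G,T} ∩ {A} = {A} (intersection, +0)
AIKNSUZ@6: {A} ∪ {G} = {A,G} (union, +1)
AN@7: {C} ∪ {T} = {C,T} (union, +1)
AKN@7: {C,T} ∪ {A} = {A,C,T} (union, +1)
IU@7: {C} ∩ {C} = {C} (intersection, +0)
AIKNU@7: {A,C,T} ∩ {C} = {C} (intersection, +0)
AIKNSU@7: {C} ∪ {G} = {C,G} (union, +1)
AIKNSUZ@7: {C,G} ∪ {T} = {C,G,T} (union, +1)
per-site changes: [3, 3, 4, 5, 3, 3, 4, 4]; total = 29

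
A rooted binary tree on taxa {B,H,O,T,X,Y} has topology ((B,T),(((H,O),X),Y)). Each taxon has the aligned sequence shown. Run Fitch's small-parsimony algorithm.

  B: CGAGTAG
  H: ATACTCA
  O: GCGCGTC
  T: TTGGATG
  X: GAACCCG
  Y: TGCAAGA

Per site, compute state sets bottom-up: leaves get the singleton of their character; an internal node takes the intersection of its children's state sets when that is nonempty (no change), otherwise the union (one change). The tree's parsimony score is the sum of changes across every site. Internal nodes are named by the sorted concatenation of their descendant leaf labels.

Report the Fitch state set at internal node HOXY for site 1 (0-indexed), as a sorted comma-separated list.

A,C,G,T

BT@0: {C} ∪ {T} = {C,T} (union, +1)
HO@0: {A} ∪ {G} = {A,G} (union, +1)
HOX@0: {A,G} ∩ {G} = {G} (intersection, +0)
HOXY@0: {G} ∪ {T} = {G,T} (union, +1)
BHOTXY@0: {C,T} ∩ {G,T} = {T} (intersection, +0)
BT@1: {G} ∪ {T} = {G,T} (union, +1)
HO@1: {T} ∪ {C} = {C,T} (union, +1)
HOX@1: {C,T} ∪ {A} = {A,C,T} (union, +1)
HOXY@1: {A,C,T} ∪ {G} = {A,C,G,T} (union, +1)
BHOTXY@1: {G,T} ∩ {A,C,G,T} = {G,T} (intersection, +0)
BT@2: {A} ∪ {G} = {A,G} (union, +1)
HO@2: {A} ∪ {G} = {A,G} (union, +1)
HOX@2: {A,G} ∩ {A} = {A} (intersection, +0)
HOXY@2: {A} ∪ {C} = {A,C} (union, +1)
BHOTXY@2: {A,G} ∩ {A,C} = {A} (intersection, +0)
BT@3: {G} ∩ {G} = {G} (intersection, +0)
HO@3: {C} ∩ {C} = {C} (intersection, +0)
HOX@3: {C} ∩ {C} = {C} (intersection, +0)
HOXY@3: {C} ∪ {A} = {A,C} (union, +1)
BHOTXY@3: {G} ∪ {A,C} = {A,C,G} (union, +1)
BT@4: {T} ∪ {A} = {A,T} (union, +1)
HO@4: {T} ∪ {G} = {G,T} (union, +1)
HOX@4: {G,T} ∪ {C} = {C,G,T} (union, +1)
HOXY@4: {C,G,T} ∪ {A} = {A,C,G,T} (union, +1)
BHOTXY@4: {A,T} ∩ {A,C,G,T} = {A,T} (intersection, +0)
BT@5: {A} ∪ {T} = {A,T} (union, +1)
HO@5: {C} ∪ {T} = {C,T} (union, +1)
HOX@5: {C,T} ∩ {C} = {C} (intersection, +0)
HOXY@5: {C} ∪ {G} = {C,G} (union, +1)
BHOTXY@5: {A,T} ∪ {C,G} = {A,C,G,T} (union, +1)
BT@6: {G} ∩ {G} = {G} (intersection, +0)
HO@6: {A} ∪ {C} = {A,C} (union, +1)
HOX@6: {A,C} ∪ {G} = {A,C,G} (union, +1)
HOXY@6: {A,C,G} ∩ {A} = {A} (intersection, +0)
BHOTXY@6: {G} ∪ {A} = {A,G} (union, +1)
per-site changes: [3, 4, 3, 2, 4, 4, 3]; total = 23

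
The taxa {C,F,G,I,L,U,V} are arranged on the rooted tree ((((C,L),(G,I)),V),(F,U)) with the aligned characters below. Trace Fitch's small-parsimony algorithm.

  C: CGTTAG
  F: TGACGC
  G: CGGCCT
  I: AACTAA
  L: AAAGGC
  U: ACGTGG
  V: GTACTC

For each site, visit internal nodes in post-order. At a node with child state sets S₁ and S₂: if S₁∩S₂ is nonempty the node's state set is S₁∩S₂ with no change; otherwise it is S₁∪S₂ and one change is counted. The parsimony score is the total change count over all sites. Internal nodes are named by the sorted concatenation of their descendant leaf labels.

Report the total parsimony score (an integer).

24

CL@0: {C} ∪ {A} = {A,C} (union, +1)
GI@0: {C} ∪ {A} = {A,C} (union, +1)
CGIL@0: {A,C} ∩ {A,C} = {A,C} (intersection, +0)
CGILV@0: {A,C} ∪ {G} = {A,C,G} (union, +1)
FU@0: {T} ∪ {A} = {A,T} (union, +1)
CFGILUV@0: {A,C,G} ∩ {A,T} = {A} (intersection, +0)
CL@1: {G} ∪ {A} = {A,G} (union, +1)
GI@1: {G} ∪ {A} = {A,G} (union, +1)
CGIL@1: {A,G} ∩ {A,G} = {A,G} (intersection, +0)
CGILV@1: {A,G} ∪ {T} = {A,G,T} (union, +1)
FU@1: {G} ∪ {C} = {C,G} (union, +1)
CFGILUV@1: {A,G,T} ∩ {C,G} = {G} (intersection, +0)
CL@2: {T} ∪ {A} = {A,T} (union, +1)
GI@2: {G} ∪ {C} = {C,G} (union, +1)
CGIL@2: {A,T} ∪ {C,G} = {A,C,G,T} (union, +1)
CGILV@2: {A,C,G,T} ∩ {A} = {A} (intersection, +0)
FU@2: {A} ∪ {G} = {A,G} (union, +1)
CFGILUV@2: {A} ∩ {A,G} = {A} (intersection, +0)
CL@3: {T} ∪ {G} = {G,T} (union, +1)
GI@3: {C} ∪ {T} = {C,T} (union, +1)
CGIL@3: {G,T} ∩ {C,T} = {T} (intersection, +0)
CGILV@3: {T} ∪ {C} = {C,T} (union, +1)
FU@3: {C} ∪ {T} = {C,T} (union, +1)
CFGILUV@3: {C,T} ∩ {C,T} = {C,T} (intersection, +0)
CL@4: {A} ∪ {G} = {A,G} (union, +1)
GI@4: {C} ∪ {A} = {A,C} (union, +1)
CGIL@4: {A,G} ∩ {A,C} = {A} (intersection, +0)
CGILV@4: {A} ∪ {T} = {A,T} (union, +1)
FU@4: {G} ∩ {G} = {G} (intersection, +0)
CFGILUV@4: {A,T} ∪ {G} = {A,G,T} (union, +1)
CL@5: {G} ∪ {C} = {C,G} (union, +1)
GI@5: {T} ∪ {A} = {A,T} (union, +1)
CGIL@5: {C,G} ∪ {A,T} = {A,C,G,T} (union, +1)
CGILV@5: {A,C,G,T} ∩ {C} = {C} (intersection, +0)
FU@5: {C} ∪ {G} = {C,G} (union, +1)
CFGILUV@5: {C} ∩ {C,G} = {C} (intersection, +0)
per-site changes: [4, 4, 4, 4, 4, 4]; total = 24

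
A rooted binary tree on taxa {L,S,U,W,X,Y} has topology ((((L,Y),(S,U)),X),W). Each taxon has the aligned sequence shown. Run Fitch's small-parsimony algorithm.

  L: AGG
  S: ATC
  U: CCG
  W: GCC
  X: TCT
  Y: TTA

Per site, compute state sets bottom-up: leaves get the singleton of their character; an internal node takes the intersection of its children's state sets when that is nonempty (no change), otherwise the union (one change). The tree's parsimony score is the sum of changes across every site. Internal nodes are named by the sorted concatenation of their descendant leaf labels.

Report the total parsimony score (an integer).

11

site 0, node LY: L={A} ∪ Y={T} → {A,T} (+1)
site 0, node SU: S={A} ∪ U={C} → {A,C} (+1)
site 0, node LSUY: LY={A,T} ∩ SU={A,C} → {A} (+0)
site 0, node LSUXY: LSUY={A} ∪ X={T} → {A,T} (+1)
site 0, node LSUWXY: LSUXY={A,T} ∪ W={G} → {A,G,T} (+1)
site 1, node LY: L={G} ∪ Y={T} → {G,T} (+1)
site 1, node SU: S={T} ∪ U={C} → {C,T} (+1)
site 1, node LSUY: LY={G,T} ∩ SU={C,T} → {T} (+0)
site 1, node LSUXY: LSUY={T} ∪ X={C} → {C,T} (+1)
site 1, node LSUWXY: LSUXY={C,T} ∩ W={C} → {C} (+0)
site 2, node LY: L={G} ∪ Y={A} → {A,G} (+1)
site 2, node SU: S={C} ∪ U={G} → {C,G} (+1)
site 2, node LSUY: LY={A,G} ∩ SU={C,G} → {G} (+0)
site 2, node LSUXY: LSUY={G} ∪ X={T} → {G,T} (+1)
site 2, node LSUWXY: LSUXY={G,T} ∪ W={C} → {C,G,T} (+1)
per-site changes: [4, 3, 4]; total = 11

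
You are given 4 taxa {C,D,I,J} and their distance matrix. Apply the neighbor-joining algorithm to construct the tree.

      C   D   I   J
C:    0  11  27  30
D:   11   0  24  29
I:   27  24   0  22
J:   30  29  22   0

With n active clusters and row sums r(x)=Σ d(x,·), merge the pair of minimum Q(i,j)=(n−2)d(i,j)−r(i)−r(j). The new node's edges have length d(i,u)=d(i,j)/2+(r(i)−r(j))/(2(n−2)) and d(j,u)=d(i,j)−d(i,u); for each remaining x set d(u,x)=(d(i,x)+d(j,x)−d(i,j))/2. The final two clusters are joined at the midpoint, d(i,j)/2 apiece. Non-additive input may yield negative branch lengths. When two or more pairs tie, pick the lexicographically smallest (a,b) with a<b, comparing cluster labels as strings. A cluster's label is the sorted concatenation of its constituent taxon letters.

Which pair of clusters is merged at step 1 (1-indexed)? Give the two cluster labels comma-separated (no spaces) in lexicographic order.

C,D

1. join C+D (d=11, Q=-110) ⇒ CD; edges |C|=13/2, |D|=9/2
  updated: d(CD,I)=20, d(CD,J)=24
2. join CD+I (d=20, Q=-66) ⇒ CDI; edges |CD|=11, |I|=9
  updated: d(CDI,J)=13
3. join CDI+J (d=13) ⇒ CDIJ; edges |CDI|=13/2, |J|=13/2
final tree: (((C:13/2,D:9/2):11,I:9):13/2,J:13/2)
total length: 44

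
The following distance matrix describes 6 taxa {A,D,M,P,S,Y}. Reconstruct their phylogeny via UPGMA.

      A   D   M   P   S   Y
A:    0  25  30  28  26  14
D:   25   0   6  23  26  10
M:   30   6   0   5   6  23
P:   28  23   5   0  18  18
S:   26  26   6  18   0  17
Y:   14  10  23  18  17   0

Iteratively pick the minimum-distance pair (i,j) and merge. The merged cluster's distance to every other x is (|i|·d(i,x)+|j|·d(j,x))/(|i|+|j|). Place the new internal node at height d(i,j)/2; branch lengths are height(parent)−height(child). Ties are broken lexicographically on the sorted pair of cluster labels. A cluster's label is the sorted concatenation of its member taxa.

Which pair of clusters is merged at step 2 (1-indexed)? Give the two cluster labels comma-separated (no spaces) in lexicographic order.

1. join M+P (d=5) ⇒ MP; edges |M|=5/2, |P|=5/2
  updated: d(A,MP)=29, d(D,MP)=29/2, d(MP,S)=12, d(MP,Y)=41/2
2. join D+Y (d=10) ⇒ DY; edges |D|=5, |Y|=5
  updated: d(A,DY)=39/2, d(DY,MP)=35/2, d(DY,S)=43/2
3. join MP+S (d=12) ⇒ MPS; edges |MP|=7/2, |S|=6
  updated: d(A,MPS)=28, d(DY,MPS)=113/6
4. join DY+MPS (d=113/6) ⇒ DMPSY; edges |DY|=53/12, |MPS|=41/12
  updated: d(A,DMPSY)=123/5
5. join A+DMPSY (d=123/5) ⇒ ADMPSY; edges |A|=123/10, |DMPSY|=173/60
final tree: (A:123/10,((D:5,Y:5):53/12,((M:5/2,P:5/2):7/2,S:6):41/12):173/60)
total length: 2851/60

D,Y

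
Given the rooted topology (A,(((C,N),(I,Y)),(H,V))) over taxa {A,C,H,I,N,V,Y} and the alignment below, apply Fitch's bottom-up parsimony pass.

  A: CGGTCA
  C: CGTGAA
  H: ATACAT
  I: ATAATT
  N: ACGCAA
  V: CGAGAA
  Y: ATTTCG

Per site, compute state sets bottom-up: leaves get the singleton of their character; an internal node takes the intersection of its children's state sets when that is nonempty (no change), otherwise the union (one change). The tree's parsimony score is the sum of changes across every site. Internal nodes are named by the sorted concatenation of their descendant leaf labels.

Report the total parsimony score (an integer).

site 0, node CN: C={C} ∪ N={A} → {A,C} (+1)
site 0, node IY: I={A} ∩ Y={A} → {A} (+0)
site 0, node CINY: CN={A,C} ∩ IY={A} → {A} (+0)
site 0, node HV: H={A} ∪ V={C} → {A,C} (+1)
site 0, node CHINVY: CINY={A} ∩ HV={A,C} → {A} (+0)
site 0, node ACHINVY: A={C} ∪ CHINVY={A} → {A,C} (+1)
site 1, node CN: C={G} ∪ N={C} → {C,G} (+1)
site 1, node IY: I={T} ∩ Y={T} → {T} (+0)
site 1, node CINY: CN={C,G} ∪ IY={T} → {C,G,T} (+1)
site 1, node HV: H={T} ∪ V={G} → {G,T} (+1)
site 1, node CHINVY: CINY={C,G,T} ∩ HV={G,T} → {G,T} (+0)
site 1, node ACHINVY: A={G} ∩ CHINVY={G,T} → {G} (+0)
site 2, node CN: C={T} ∪ N={G} → {G,T} (+1)
site 2, node IY: I={A} ∪ Y={T} → {A,T} (+1)
site 2, node CINY: CN={G,T} ∩ IY={A,T} → {T} (+0)
site 2, node HV: H={A} ∩ V={A} → {A} (+0)
site 2, node CHINVY: CINY={T} ∪ HV={A} → {A,T} (+1)
site 2, node ACHINVY: A={G} ∪ CHINVY={A,T} → {A,G,T} (+1)
site 3, node CN: C={G} ∪ N={C} → {C,G} (+1)
site 3, node IY: I={A} ∪ Y={T} → {A,T} (+1)
site 3, node CINY: CN={C,G} ∪ IY={A,T} → {A,C,G,T} (+1)
site 3, node HV: H={C} ∪ V={G} → {C,G} (+1)
site 3, node CHINVY: CINY={A,C,G,T} ∩ HV={C,G} → {C,G} (+0)
site 3, node ACHINVY: A={T} ∪ CHINVY={C,G} → {C,G,T} (+1)
site 4, node CN: C={A} ∩ N={A} → {A} (+0)
site 4, node IY: I={T} ∪ Y={C} → {C,T} (+1)
site 4, node CINY: CN={A} ∪ IY={C,T} → {A,C,T} (+1)
site 4, node HV: H={A} ∩ V={A} → {A} (+0)
site 4, node CHINVY: CINY={A,C,T} ∩ HV={A} → {A} (+0)
site 4, node ACHINVY: A={C} ∪ CHINVY={A} → {A,C} (+1)
site 5, node CN: C={A} ∩ N={A} → {A} (+0)
site 5, node IY: I={T} ∪ Y={G} → {G,T} (+1)
site 5, node CINY: CN={A} ∪ IY={G,T} → {A,G,T} (+1)
site 5, node HV: H={T} ∪ V={A} → {A,T} (+1)
site 5, node CHINVY: CINY={A,G,T} ∩ HV={A,T} → {A,T} (+0)
site 5, node ACHINVY: A={A} ∩ CHINVY={A,T} → {A} (+0)
per-site changes: [3, 3, 4, 5, 3, 3]; total = 21

21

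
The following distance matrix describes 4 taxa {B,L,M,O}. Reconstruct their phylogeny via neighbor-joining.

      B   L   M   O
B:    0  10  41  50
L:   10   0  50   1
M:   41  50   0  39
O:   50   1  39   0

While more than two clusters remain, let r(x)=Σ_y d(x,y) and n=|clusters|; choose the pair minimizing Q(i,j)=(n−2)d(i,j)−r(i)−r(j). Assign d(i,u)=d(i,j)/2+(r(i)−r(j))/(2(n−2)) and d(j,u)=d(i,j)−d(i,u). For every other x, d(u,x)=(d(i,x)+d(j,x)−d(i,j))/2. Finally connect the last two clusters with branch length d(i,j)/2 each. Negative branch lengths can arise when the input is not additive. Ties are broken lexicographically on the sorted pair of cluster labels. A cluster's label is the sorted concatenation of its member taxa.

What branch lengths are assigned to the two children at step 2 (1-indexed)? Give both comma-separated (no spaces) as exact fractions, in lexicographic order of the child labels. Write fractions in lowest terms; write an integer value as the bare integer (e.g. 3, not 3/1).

65/4,-27/4

step 1: merge (B,M) at d=41, Q=-149; branch lengths B→53/4, M→111/4; new cluster BM
  updated: d(BM,L)=19/2, d(BM,O)=24
step 2: merge (BM,L) at d=19/2, Q=-69/2; branch lengths BM→65/4, L→-27/4; new cluster BLM
  updated: d(BLM,O)=31/4
step 3: merge (BLM,O) at d=31/4; branch lengths BLM→31/8, O→31/8; new cluster BLMO
final tree: (((B:53/4,M:111/4):65/4,L:-27/4):31/8,O:31/8)
total length: 233/4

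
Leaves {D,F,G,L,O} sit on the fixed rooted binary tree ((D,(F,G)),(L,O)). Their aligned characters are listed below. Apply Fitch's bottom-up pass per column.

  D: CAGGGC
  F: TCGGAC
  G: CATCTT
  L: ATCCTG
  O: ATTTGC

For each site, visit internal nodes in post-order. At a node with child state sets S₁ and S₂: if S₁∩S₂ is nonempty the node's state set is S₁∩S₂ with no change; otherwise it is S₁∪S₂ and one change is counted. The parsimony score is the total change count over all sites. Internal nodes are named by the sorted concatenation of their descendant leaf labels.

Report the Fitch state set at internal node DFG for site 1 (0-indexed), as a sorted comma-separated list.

[col 0] FG: children F:{T}, G:{C} ∪→ {C,T}; cost 1
[col 0] DFG: children D:{C}, FG:{C,T} ∩→ {C}; cost 0
[col 0] LO: children L:{A}, O:{A} ∩→ {A}; cost 0
[col 0] DFGLO: children DFG:{C}, LO:{A} ∪→ {A,C}; cost 1
[col 1] FG: children F:{C}, G:{A} ∪→ {A,C}; cost 1
[col 1] DFG: children D:{A}, FG:{A,C} ∩→ {A}; cost 0
[col 1] LO: children L:{T}, O:{T} ∩→ {T}; cost 0
[col 1] DFGLO: children DFG:{A}, LO:{T} ∪→ {A,T}; cost 1
[col 2] FG: children F:{G}, G:{T} ∪→ {G,T}; cost 1
[col 2] DFG: children D:{G}, FG:{G,T} ∩→ {G}; cost 0
[col 2] LO: children L:{C}, O:{T} ∪→ {C,T}; cost 1
[col 2] DFGLO: children DFG:{G}, LO:{C,T} ∪→ {C,G,T}; cost 1
[col 3] FG: children F:{G}, G:{C} ∪→ {C,G}; cost 1
[col 3] DFG: children D:{G}, FG:{C,G} ∩→ {G}; cost 0
[col 3] LO: children L:{C}, O:{T} ∪→ {C,T}; cost 1
[col 3] DFGLO: children DFG:{G}, LO:{C,T} ∪→ {C,G,T}; cost 1
[col 4] FG: children F:{A}, G:{T} ∪→ {A,T}; cost 1
[col 4] DFG: children D:{G}, FG:{A,T} ∪→ {A,G,T}; cost 1
[col 4] LO: children L:{T}, O:{G} ∪→ {G,T}; cost 1
[col 4] DFGLO: children DFG:{A,G,T}, LO:{G,T} ∩→ {G,T}; cost 0
[col 5] FG: children F:{C}, G:{T} ∪→ {C,T}; cost 1
[col 5] DFG: children D:{C}, FG:{C,T} ∩→ {C}; cost 0
[col 5] LO: children L:{G}, O:{C} ∪→ {C,G}; cost 1
[col 5] DFGLO: children DFG:{C}, LO:{C,G} ∩→ {C}; cost 0
per-site changes: [2, 2, 3, 3, 3, 2]; total = 15

A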